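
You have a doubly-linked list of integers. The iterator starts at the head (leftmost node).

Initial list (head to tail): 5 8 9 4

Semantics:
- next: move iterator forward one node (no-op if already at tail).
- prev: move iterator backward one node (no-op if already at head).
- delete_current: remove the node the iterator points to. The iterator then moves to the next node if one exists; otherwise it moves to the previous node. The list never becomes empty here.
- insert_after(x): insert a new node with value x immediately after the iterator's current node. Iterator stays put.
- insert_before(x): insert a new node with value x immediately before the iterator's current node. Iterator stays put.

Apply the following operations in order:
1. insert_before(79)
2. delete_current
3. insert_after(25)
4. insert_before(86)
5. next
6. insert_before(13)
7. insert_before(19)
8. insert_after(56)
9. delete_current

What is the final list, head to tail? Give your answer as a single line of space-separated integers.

Answer: 79 86 8 13 19 56 9 4

Derivation:
After 1 (insert_before(79)): list=[79, 5, 8, 9, 4] cursor@5
After 2 (delete_current): list=[79, 8, 9, 4] cursor@8
After 3 (insert_after(25)): list=[79, 8, 25, 9, 4] cursor@8
After 4 (insert_before(86)): list=[79, 86, 8, 25, 9, 4] cursor@8
After 5 (next): list=[79, 86, 8, 25, 9, 4] cursor@25
After 6 (insert_before(13)): list=[79, 86, 8, 13, 25, 9, 4] cursor@25
After 7 (insert_before(19)): list=[79, 86, 8, 13, 19, 25, 9, 4] cursor@25
After 8 (insert_after(56)): list=[79, 86, 8, 13, 19, 25, 56, 9, 4] cursor@25
After 9 (delete_current): list=[79, 86, 8, 13, 19, 56, 9, 4] cursor@56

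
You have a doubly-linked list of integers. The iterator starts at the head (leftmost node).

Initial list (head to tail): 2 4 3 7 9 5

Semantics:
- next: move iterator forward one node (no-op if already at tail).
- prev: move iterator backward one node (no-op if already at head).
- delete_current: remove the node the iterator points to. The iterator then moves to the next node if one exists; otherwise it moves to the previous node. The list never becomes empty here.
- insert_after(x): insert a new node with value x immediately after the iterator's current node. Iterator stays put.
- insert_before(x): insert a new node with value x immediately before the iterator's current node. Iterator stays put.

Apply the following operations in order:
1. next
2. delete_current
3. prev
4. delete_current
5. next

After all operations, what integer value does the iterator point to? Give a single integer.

After 1 (next): list=[2, 4, 3, 7, 9, 5] cursor@4
After 2 (delete_current): list=[2, 3, 7, 9, 5] cursor@3
After 3 (prev): list=[2, 3, 7, 9, 5] cursor@2
After 4 (delete_current): list=[3, 7, 9, 5] cursor@3
After 5 (next): list=[3, 7, 9, 5] cursor@7

Answer: 7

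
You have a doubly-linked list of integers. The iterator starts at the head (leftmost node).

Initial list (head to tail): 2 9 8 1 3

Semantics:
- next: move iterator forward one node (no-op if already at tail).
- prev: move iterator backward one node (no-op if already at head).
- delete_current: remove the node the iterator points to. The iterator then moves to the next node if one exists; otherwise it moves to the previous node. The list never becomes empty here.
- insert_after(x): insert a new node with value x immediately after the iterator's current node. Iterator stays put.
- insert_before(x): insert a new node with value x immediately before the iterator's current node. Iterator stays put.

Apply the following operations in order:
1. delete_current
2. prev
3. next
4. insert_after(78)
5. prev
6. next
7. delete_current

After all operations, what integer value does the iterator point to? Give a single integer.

Answer: 78

Derivation:
After 1 (delete_current): list=[9, 8, 1, 3] cursor@9
After 2 (prev): list=[9, 8, 1, 3] cursor@9
After 3 (next): list=[9, 8, 1, 3] cursor@8
After 4 (insert_after(78)): list=[9, 8, 78, 1, 3] cursor@8
After 5 (prev): list=[9, 8, 78, 1, 3] cursor@9
After 6 (next): list=[9, 8, 78, 1, 3] cursor@8
After 7 (delete_current): list=[9, 78, 1, 3] cursor@78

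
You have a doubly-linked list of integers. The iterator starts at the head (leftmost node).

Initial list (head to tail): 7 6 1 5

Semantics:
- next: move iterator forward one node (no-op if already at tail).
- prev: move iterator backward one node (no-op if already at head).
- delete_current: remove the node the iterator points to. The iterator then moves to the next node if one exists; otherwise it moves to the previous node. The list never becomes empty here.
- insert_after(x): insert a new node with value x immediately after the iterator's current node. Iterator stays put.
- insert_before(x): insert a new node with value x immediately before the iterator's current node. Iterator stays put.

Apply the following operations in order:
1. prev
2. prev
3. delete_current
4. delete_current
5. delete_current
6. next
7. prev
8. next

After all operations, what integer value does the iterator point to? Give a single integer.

Answer: 5

Derivation:
After 1 (prev): list=[7, 6, 1, 5] cursor@7
After 2 (prev): list=[7, 6, 1, 5] cursor@7
After 3 (delete_current): list=[6, 1, 5] cursor@6
After 4 (delete_current): list=[1, 5] cursor@1
After 5 (delete_current): list=[5] cursor@5
After 6 (next): list=[5] cursor@5
After 7 (prev): list=[5] cursor@5
After 8 (next): list=[5] cursor@5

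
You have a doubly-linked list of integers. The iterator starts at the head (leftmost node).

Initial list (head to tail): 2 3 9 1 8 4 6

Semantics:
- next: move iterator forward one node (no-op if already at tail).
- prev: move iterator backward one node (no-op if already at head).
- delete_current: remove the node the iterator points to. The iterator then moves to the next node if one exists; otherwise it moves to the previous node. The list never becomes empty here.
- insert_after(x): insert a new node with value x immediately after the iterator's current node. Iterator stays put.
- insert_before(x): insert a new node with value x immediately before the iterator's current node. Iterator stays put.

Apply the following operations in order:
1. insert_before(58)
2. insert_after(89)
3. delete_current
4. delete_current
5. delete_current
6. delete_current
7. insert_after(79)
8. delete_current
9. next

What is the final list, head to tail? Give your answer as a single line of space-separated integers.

After 1 (insert_before(58)): list=[58, 2, 3, 9, 1, 8, 4, 6] cursor@2
After 2 (insert_after(89)): list=[58, 2, 89, 3, 9, 1, 8, 4, 6] cursor@2
After 3 (delete_current): list=[58, 89, 3, 9, 1, 8, 4, 6] cursor@89
After 4 (delete_current): list=[58, 3, 9, 1, 8, 4, 6] cursor@3
After 5 (delete_current): list=[58, 9, 1, 8, 4, 6] cursor@9
After 6 (delete_current): list=[58, 1, 8, 4, 6] cursor@1
After 7 (insert_after(79)): list=[58, 1, 79, 8, 4, 6] cursor@1
After 8 (delete_current): list=[58, 79, 8, 4, 6] cursor@79
After 9 (next): list=[58, 79, 8, 4, 6] cursor@8

Answer: 58 79 8 4 6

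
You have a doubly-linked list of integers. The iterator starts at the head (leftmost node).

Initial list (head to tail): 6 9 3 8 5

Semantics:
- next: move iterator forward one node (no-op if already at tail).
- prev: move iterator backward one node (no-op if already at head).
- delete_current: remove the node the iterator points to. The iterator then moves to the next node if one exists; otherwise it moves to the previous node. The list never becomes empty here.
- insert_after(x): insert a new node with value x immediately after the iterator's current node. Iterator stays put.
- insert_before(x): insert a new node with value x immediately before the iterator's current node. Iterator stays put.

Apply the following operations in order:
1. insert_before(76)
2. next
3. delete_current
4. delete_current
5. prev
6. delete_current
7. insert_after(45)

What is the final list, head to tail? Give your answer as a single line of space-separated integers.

Answer: 76 8 45 5

Derivation:
After 1 (insert_before(76)): list=[76, 6, 9, 3, 8, 5] cursor@6
After 2 (next): list=[76, 6, 9, 3, 8, 5] cursor@9
After 3 (delete_current): list=[76, 6, 3, 8, 5] cursor@3
After 4 (delete_current): list=[76, 6, 8, 5] cursor@8
After 5 (prev): list=[76, 6, 8, 5] cursor@6
After 6 (delete_current): list=[76, 8, 5] cursor@8
After 7 (insert_after(45)): list=[76, 8, 45, 5] cursor@8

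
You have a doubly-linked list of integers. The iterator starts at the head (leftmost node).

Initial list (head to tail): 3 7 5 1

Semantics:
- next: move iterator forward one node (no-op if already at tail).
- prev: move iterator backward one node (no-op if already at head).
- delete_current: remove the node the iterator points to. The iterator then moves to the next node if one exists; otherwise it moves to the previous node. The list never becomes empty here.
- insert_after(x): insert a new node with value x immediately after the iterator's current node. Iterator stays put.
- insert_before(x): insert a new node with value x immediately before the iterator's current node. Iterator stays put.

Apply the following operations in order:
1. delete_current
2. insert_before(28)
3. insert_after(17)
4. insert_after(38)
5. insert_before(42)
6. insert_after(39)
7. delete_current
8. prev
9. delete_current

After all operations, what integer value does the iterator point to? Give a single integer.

After 1 (delete_current): list=[7, 5, 1] cursor@7
After 2 (insert_before(28)): list=[28, 7, 5, 1] cursor@7
After 3 (insert_after(17)): list=[28, 7, 17, 5, 1] cursor@7
After 4 (insert_after(38)): list=[28, 7, 38, 17, 5, 1] cursor@7
After 5 (insert_before(42)): list=[28, 42, 7, 38, 17, 5, 1] cursor@7
After 6 (insert_after(39)): list=[28, 42, 7, 39, 38, 17, 5, 1] cursor@7
After 7 (delete_current): list=[28, 42, 39, 38, 17, 5, 1] cursor@39
After 8 (prev): list=[28, 42, 39, 38, 17, 5, 1] cursor@42
After 9 (delete_current): list=[28, 39, 38, 17, 5, 1] cursor@39

Answer: 39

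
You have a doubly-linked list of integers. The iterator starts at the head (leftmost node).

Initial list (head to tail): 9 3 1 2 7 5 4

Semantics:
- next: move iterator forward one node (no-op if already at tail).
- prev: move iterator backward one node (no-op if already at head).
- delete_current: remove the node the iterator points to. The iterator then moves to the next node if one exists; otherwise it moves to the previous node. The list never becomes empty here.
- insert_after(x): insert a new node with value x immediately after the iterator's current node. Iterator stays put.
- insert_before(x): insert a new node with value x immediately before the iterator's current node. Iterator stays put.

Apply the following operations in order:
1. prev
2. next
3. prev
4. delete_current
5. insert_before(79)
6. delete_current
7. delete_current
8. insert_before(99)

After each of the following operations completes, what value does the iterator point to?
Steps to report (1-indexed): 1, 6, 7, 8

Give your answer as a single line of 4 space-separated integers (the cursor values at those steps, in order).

After 1 (prev): list=[9, 3, 1, 2, 7, 5, 4] cursor@9
After 2 (next): list=[9, 3, 1, 2, 7, 5, 4] cursor@3
After 3 (prev): list=[9, 3, 1, 2, 7, 5, 4] cursor@9
After 4 (delete_current): list=[3, 1, 2, 7, 5, 4] cursor@3
After 5 (insert_before(79)): list=[79, 3, 1, 2, 7, 5, 4] cursor@3
After 6 (delete_current): list=[79, 1, 2, 7, 5, 4] cursor@1
After 7 (delete_current): list=[79, 2, 7, 5, 4] cursor@2
After 8 (insert_before(99)): list=[79, 99, 2, 7, 5, 4] cursor@2

Answer: 9 1 2 2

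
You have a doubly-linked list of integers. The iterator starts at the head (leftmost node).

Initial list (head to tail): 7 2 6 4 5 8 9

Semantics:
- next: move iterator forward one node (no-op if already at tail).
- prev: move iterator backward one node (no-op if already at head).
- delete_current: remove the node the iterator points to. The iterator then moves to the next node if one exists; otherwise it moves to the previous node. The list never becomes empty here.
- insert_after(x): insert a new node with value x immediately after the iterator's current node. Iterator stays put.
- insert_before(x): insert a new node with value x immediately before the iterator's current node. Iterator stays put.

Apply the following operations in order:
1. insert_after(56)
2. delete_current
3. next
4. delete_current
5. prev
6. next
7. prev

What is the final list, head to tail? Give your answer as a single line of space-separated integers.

Answer: 56 6 4 5 8 9

Derivation:
After 1 (insert_after(56)): list=[7, 56, 2, 6, 4, 5, 8, 9] cursor@7
After 2 (delete_current): list=[56, 2, 6, 4, 5, 8, 9] cursor@56
After 3 (next): list=[56, 2, 6, 4, 5, 8, 9] cursor@2
After 4 (delete_current): list=[56, 6, 4, 5, 8, 9] cursor@6
After 5 (prev): list=[56, 6, 4, 5, 8, 9] cursor@56
After 6 (next): list=[56, 6, 4, 5, 8, 9] cursor@6
After 7 (prev): list=[56, 6, 4, 5, 8, 9] cursor@56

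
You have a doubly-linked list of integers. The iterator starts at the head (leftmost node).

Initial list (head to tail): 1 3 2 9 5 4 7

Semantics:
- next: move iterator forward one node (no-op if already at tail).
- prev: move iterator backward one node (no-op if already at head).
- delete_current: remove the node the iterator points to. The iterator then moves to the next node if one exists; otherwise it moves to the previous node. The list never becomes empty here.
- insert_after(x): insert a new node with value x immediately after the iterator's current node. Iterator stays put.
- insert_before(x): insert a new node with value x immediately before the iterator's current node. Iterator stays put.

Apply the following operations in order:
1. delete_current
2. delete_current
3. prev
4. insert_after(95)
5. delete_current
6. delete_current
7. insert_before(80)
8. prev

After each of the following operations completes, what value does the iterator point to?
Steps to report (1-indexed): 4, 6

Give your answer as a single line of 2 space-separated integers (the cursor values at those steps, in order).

After 1 (delete_current): list=[3, 2, 9, 5, 4, 7] cursor@3
After 2 (delete_current): list=[2, 9, 5, 4, 7] cursor@2
After 3 (prev): list=[2, 9, 5, 4, 7] cursor@2
After 4 (insert_after(95)): list=[2, 95, 9, 5, 4, 7] cursor@2
After 5 (delete_current): list=[95, 9, 5, 4, 7] cursor@95
After 6 (delete_current): list=[9, 5, 4, 7] cursor@9
After 7 (insert_before(80)): list=[80, 9, 5, 4, 7] cursor@9
After 8 (prev): list=[80, 9, 5, 4, 7] cursor@80

Answer: 2 9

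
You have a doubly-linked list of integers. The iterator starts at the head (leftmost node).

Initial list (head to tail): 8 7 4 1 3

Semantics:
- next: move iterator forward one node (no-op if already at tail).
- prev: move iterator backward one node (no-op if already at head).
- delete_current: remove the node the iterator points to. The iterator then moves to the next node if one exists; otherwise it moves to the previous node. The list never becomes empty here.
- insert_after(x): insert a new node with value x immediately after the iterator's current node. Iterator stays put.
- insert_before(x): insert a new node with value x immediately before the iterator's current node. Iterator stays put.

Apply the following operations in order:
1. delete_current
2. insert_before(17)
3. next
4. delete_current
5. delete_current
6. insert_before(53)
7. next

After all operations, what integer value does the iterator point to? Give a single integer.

After 1 (delete_current): list=[7, 4, 1, 3] cursor@7
After 2 (insert_before(17)): list=[17, 7, 4, 1, 3] cursor@7
After 3 (next): list=[17, 7, 4, 1, 3] cursor@4
After 4 (delete_current): list=[17, 7, 1, 3] cursor@1
After 5 (delete_current): list=[17, 7, 3] cursor@3
After 6 (insert_before(53)): list=[17, 7, 53, 3] cursor@3
After 7 (next): list=[17, 7, 53, 3] cursor@3

Answer: 3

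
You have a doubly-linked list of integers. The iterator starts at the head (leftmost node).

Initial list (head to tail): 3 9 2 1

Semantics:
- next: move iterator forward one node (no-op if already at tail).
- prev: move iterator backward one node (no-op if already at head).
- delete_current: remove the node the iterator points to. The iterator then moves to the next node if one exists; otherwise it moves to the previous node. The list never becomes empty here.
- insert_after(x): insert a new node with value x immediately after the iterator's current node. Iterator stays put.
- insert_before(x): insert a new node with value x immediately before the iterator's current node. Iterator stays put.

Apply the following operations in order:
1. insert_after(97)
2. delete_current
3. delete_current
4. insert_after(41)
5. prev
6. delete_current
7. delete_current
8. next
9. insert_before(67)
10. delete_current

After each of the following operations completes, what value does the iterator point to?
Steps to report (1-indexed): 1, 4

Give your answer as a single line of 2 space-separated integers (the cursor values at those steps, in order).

Answer: 3 9

Derivation:
After 1 (insert_after(97)): list=[3, 97, 9, 2, 1] cursor@3
After 2 (delete_current): list=[97, 9, 2, 1] cursor@97
After 3 (delete_current): list=[9, 2, 1] cursor@9
After 4 (insert_after(41)): list=[9, 41, 2, 1] cursor@9
After 5 (prev): list=[9, 41, 2, 1] cursor@9
After 6 (delete_current): list=[41, 2, 1] cursor@41
After 7 (delete_current): list=[2, 1] cursor@2
After 8 (next): list=[2, 1] cursor@1
After 9 (insert_before(67)): list=[2, 67, 1] cursor@1
After 10 (delete_current): list=[2, 67] cursor@67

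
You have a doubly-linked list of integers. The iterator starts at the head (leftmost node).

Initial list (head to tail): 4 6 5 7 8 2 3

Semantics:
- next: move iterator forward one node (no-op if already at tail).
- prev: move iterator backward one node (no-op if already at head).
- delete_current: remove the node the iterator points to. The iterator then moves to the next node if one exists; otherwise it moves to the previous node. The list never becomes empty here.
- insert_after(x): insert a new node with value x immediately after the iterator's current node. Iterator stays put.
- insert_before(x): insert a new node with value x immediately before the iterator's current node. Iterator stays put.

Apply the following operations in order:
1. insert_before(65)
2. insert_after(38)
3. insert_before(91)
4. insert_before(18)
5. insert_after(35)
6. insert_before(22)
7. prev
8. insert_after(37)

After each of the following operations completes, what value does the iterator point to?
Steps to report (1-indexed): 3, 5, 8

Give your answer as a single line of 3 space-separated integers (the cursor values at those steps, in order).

Answer: 4 4 22

Derivation:
After 1 (insert_before(65)): list=[65, 4, 6, 5, 7, 8, 2, 3] cursor@4
After 2 (insert_after(38)): list=[65, 4, 38, 6, 5, 7, 8, 2, 3] cursor@4
After 3 (insert_before(91)): list=[65, 91, 4, 38, 6, 5, 7, 8, 2, 3] cursor@4
After 4 (insert_before(18)): list=[65, 91, 18, 4, 38, 6, 5, 7, 8, 2, 3] cursor@4
After 5 (insert_after(35)): list=[65, 91, 18, 4, 35, 38, 6, 5, 7, 8, 2, 3] cursor@4
After 6 (insert_before(22)): list=[65, 91, 18, 22, 4, 35, 38, 6, 5, 7, 8, 2, 3] cursor@4
After 7 (prev): list=[65, 91, 18, 22, 4, 35, 38, 6, 5, 7, 8, 2, 3] cursor@22
After 8 (insert_after(37)): list=[65, 91, 18, 22, 37, 4, 35, 38, 6, 5, 7, 8, 2, 3] cursor@22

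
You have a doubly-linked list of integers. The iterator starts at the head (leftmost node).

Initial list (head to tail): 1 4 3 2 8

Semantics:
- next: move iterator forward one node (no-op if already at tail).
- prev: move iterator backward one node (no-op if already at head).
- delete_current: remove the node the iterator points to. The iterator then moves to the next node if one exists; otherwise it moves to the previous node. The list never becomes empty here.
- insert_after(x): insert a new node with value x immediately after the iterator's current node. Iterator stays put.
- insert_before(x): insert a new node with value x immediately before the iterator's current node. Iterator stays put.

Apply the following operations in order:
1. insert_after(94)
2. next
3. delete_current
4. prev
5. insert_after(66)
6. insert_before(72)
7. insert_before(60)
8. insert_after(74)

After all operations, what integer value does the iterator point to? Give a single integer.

After 1 (insert_after(94)): list=[1, 94, 4, 3, 2, 8] cursor@1
After 2 (next): list=[1, 94, 4, 3, 2, 8] cursor@94
After 3 (delete_current): list=[1, 4, 3, 2, 8] cursor@4
After 4 (prev): list=[1, 4, 3, 2, 8] cursor@1
After 5 (insert_after(66)): list=[1, 66, 4, 3, 2, 8] cursor@1
After 6 (insert_before(72)): list=[72, 1, 66, 4, 3, 2, 8] cursor@1
After 7 (insert_before(60)): list=[72, 60, 1, 66, 4, 3, 2, 8] cursor@1
After 8 (insert_after(74)): list=[72, 60, 1, 74, 66, 4, 3, 2, 8] cursor@1

Answer: 1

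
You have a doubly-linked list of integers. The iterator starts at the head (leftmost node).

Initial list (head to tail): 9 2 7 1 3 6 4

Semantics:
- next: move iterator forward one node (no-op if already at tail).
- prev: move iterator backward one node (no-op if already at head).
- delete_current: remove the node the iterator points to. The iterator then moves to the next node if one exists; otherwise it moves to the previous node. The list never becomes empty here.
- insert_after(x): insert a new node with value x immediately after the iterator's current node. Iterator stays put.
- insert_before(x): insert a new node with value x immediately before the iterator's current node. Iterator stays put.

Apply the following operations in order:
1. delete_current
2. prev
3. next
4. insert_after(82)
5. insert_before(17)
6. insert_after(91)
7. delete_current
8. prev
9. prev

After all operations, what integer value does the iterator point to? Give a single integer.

Answer: 2

Derivation:
After 1 (delete_current): list=[2, 7, 1, 3, 6, 4] cursor@2
After 2 (prev): list=[2, 7, 1, 3, 6, 4] cursor@2
After 3 (next): list=[2, 7, 1, 3, 6, 4] cursor@7
After 4 (insert_after(82)): list=[2, 7, 82, 1, 3, 6, 4] cursor@7
After 5 (insert_before(17)): list=[2, 17, 7, 82, 1, 3, 6, 4] cursor@7
After 6 (insert_after(91)): list=[2, 17, 7, 91, 82, 1, 3, 6, 4] cursor@7
After 7 (delete_current): list=[2, 17, 91, 82, 1, 3, 6, 4] cursor@91
After 8 (prev): list=[2, 17, 91, 82, 1, 3, 6, 4] cursor@17
After 9 (prev): list=[2, 17, 91, 82, 1, 3, 6, 4] cursor@2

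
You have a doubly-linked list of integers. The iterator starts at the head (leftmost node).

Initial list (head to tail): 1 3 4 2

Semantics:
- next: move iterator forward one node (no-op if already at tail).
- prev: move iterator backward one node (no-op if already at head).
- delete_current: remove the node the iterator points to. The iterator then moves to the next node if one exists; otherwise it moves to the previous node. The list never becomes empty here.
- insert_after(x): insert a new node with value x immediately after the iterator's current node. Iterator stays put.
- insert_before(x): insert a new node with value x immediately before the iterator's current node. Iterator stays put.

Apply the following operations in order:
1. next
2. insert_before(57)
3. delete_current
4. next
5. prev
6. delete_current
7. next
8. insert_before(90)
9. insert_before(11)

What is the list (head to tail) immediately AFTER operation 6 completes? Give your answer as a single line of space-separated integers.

Answer: 1 57 2

Derivation:
After 1 (next): list=[1, 3, 4, 2] cursor@3
After 2 (insert_before(57)): list=[1, 57, 3, 4, 2] cursor@3
After 3 (delete_current): list=[1, 57, 4, 2] cursor@4
After 4 (next): list=[1, 57, 4, 2] cursor@2
After 5 (prev): list=[1, 57, 4, 2] cursor@4
After 6 (delete_current): list=[1, 57, 2] cursor@2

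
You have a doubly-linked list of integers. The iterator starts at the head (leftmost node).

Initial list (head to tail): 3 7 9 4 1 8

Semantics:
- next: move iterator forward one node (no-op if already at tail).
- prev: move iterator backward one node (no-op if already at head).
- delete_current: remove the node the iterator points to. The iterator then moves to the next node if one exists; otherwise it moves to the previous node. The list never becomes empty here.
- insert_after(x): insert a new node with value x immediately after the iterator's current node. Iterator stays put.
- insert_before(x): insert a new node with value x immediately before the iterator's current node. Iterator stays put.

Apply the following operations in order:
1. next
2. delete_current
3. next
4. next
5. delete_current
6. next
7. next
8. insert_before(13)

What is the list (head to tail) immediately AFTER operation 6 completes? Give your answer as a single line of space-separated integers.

Answer: 3 9 4 8

Derivation:
After 1 (next): list=[3, 7, 9, 4, 1, 8] cursor@7
After 2 (delete_current): list=[3, 9, 4, 1, 8] cursor@9
After 3 (next): list=[3, 9, 4, 1, 8] cursor@4
After 4 (next): list=[3, 9, 4, 1, 8] cursor@1
After 5 (delete_current): list=[3, 9, 4, 8] cursor@8
After 6 (next): list=[3, 9, 4, 8] cursor@8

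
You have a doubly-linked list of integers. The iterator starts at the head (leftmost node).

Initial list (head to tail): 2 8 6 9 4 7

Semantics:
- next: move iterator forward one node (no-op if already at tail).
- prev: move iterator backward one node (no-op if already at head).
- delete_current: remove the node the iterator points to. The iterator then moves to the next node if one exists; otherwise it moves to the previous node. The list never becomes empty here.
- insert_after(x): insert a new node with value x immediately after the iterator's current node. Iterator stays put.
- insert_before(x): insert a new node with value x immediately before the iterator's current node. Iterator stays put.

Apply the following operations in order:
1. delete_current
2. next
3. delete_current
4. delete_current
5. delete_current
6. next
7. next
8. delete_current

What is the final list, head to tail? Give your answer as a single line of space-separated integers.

After 1 (delete_current): list=[8, 6, 9, 4, 7] cursor@8
After 2 (next): list=[8, 6, 9, 4, 7] cursor@6
After 3 (delete_current): list=[8, 9, 4, 7] cursor@9
After 4 (delete_current): list=[8, 4, 7] cursor@4
After 5 (delete_current): list=[8, 7] cursor@7
After 6 (next): list=[8, 7] cursor@7
After 7 (next): list=[8, 7] cursor@7
After 8 (delete_current): list=[8] cursor@8

Answer: 8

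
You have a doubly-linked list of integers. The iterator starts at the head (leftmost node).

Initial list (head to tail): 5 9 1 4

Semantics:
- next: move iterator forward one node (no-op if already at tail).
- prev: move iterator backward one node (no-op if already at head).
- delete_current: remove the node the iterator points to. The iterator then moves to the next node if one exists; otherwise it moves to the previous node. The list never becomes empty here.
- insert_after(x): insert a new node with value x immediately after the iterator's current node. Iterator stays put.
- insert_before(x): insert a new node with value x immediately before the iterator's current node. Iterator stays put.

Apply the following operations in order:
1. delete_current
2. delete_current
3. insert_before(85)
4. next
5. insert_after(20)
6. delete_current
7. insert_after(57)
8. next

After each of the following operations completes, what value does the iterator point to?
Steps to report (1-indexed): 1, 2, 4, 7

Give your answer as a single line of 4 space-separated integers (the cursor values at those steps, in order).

Answer: 9 1 4 20

Derivation:
After 1 (delete_current): list=[9, 1, 4] cursor@9
After 2 (delete_current): list=[1, 4] cursor@1
After 3 (insert_before(85)): list=[85, 1, 4] cursor@1
After 4 (next): list=[85, 1, 4] cursor@4
After 5 (insert_after(20)): list=[85, 1, 4, 20] cursor@4
After 6 (delete_current): list=[85, 1, 20] cursor@20
After 7 (insert_after(57)): list=[85, 1, 20, 57] cursor@20
After 8 (next): list=[85, 1, 20, 57] cursor@57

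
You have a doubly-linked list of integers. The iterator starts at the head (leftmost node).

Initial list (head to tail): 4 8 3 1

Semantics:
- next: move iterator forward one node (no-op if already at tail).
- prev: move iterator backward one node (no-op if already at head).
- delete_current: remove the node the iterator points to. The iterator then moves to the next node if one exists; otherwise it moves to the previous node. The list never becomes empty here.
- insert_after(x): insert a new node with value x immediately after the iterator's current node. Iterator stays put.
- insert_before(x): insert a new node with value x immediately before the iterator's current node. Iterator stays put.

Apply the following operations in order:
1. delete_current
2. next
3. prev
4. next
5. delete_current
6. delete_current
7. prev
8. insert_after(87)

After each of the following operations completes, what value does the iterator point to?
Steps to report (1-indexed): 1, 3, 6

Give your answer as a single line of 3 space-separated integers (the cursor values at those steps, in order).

Answer: 8 8 8

Derivation:
After 1 (delete_current): list=[8, 3, 1] cursor@8
After 2 (next): list=[8, 3, 1] cursor@3
After 3 (prev): list=[8, 3, 1] cursor@8
After 4 (next): list=[8, 3, 1] cursor@3
After 5 (delete_current): list=[8, 1] cursor@1
After 6 (delete_current): list=[8] cursor@8
After 7 (prev): list=[8] cursor@8
After 8 (insert_after(87)): list=[8, 87] cursor@8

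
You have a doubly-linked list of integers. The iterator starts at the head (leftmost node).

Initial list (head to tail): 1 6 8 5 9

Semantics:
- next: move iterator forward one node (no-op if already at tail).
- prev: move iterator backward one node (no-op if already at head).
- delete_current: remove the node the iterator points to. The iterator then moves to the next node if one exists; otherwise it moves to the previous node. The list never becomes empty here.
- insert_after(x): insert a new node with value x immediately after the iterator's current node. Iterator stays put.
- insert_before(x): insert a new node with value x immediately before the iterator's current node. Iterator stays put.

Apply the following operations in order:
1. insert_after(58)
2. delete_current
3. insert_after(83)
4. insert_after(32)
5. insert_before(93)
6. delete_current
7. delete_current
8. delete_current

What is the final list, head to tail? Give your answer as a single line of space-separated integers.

After 1 (insert_after(58)): list=[1, 58, 6, 8, 5, 9] cursor@1
After 2 (delete_current): list=[58, 6, 8, 5, 9] cursor@58
After 3 (insert_after(83)): list=[58, 83, 6, 8, 5, 9] cursor@58
After 4 (insert_after(32)): list=[58, 32, 83, 6, 8, 5, 9] cursor@58
After 5 (insert_before(93)): list=[93, 58, 32, 83, 6, 8, 5, 9] cursor@58
After 6 (delete_current): list=[93, 32, 83, 6, 8, 5, 9] cursor@32
After 7 (delete_current): list=[93, 83, 6, 8, 5, 9] cursor@83
After 8 (delete_current): list=[93, 6, 8, 5, 9] cursor@6

Answer: 93 6 8 5 9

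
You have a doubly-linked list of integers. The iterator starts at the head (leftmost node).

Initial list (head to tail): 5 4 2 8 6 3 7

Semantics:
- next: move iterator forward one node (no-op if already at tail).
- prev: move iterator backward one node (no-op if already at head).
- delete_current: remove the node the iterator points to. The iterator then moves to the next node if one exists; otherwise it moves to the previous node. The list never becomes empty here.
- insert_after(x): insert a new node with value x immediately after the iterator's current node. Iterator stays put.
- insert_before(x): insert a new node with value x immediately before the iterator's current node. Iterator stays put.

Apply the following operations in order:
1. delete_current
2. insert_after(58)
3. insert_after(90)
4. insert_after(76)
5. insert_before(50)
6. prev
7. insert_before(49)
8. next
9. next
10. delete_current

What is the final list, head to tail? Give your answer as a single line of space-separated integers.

Answer: 49 50 4 90 58 2 8 6 3 7

Derivation:
After 1 (delete_current): list=[4, 2, 8, 6, 3, 7] cursor@4
After 2 (insert_after(58)): list=[4, 58, 2, 8, 6, 3, 7] cursor@4
After 3 (insert_after(90)): list=[4, 90, 58, 2, 8, 6, 3, 7] cursor@4
After 4 (insert_after(76)): list=[4, 76, 90, 58, 2, 8, 6, 3, 7] cursor@4
After 5 (insert_before(50)): list=[50, 4, 76, 90, 58, 2, 8, 6, 3, 7] cursor@4
After 6 (prev): list=[50, 4, 76, 90, 58, 2, 8, 6, 3, 7] cursor@50
After 7 (insert_before(49)): list=[49, 50, 4, 76, 90, 58, 2, 8, 6, 3, 7] cursor@50
After 8 (next): list=[49, 50, 4, 76, 90, 58, 2, 8, 6, 3, 7] cursor@4
After 9 (next): list=[49, 50, 4, 76, 90, 58, 2, 8, 6, 3, 7] cursor@76
After 10 (delete_current): list=[49, 50, 4, 90, 58, 2, 8, 6, 3, 7] cursor@90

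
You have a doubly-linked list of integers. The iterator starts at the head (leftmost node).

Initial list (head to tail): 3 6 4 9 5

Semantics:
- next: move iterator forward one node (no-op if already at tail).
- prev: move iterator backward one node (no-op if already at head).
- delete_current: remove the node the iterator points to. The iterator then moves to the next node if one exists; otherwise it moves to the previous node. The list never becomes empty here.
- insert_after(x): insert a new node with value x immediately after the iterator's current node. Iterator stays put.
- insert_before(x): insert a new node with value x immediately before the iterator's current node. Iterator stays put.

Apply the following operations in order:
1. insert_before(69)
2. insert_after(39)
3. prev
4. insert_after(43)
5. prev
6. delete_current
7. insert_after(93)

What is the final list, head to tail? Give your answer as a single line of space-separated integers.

After 1 (insert_before(69)): list=[69, 3, 6, 4, 9, 5] cursor@3
After 2 (insert_after(39)): list=[69, 3, 39, 6, 4, 9, 5] cursor@3
After 3 (prev): list=[69, 3, 39, 6, 4, 9, 5] cursor@69
After 4 (insert_after(43)): list=[69, 43, 3, 39, 6, 4, 9, 5] cursor@69
After 5 (prev): list=[69, 43, 3, 39, 6, 4, 9, 5] cursor@69
After 6 (delete_current): list=[43, 3, 39, 6, 4, 9, 5] cursor@43
After 7 (insert_after(93)): list=[43, 93, 3, 39, 6, 4, 9, 5] cursor@43

Answer: 43 93 3 39 6 4 9 5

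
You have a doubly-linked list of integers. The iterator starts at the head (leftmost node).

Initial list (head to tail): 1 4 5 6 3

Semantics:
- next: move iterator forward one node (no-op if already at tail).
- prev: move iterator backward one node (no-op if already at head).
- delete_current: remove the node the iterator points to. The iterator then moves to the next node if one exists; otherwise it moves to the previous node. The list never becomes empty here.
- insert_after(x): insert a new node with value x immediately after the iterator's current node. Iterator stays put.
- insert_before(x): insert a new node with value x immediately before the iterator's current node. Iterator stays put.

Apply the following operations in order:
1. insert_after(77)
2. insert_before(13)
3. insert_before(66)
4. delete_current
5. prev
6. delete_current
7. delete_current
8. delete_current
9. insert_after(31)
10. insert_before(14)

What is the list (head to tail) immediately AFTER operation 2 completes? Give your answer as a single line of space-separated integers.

After 1 (insert_after(77)): list=[1, 77, 4, 5, 6, 3] cursor@1
After 2 (insert_before(13)): list=[13, 1, 77, 4, 5, 6, 3] cursor@1

Answer: 13 1 77 4 5 6 3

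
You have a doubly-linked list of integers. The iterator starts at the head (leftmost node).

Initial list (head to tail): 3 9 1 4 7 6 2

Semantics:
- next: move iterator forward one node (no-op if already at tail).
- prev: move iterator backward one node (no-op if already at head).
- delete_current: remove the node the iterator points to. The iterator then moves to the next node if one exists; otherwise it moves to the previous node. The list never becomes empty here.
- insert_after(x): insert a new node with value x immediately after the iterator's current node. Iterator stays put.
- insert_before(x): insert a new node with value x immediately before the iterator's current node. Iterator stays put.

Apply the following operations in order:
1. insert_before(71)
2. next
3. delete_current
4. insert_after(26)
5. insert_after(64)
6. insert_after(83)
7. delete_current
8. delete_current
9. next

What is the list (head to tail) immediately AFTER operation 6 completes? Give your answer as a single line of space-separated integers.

After 1 (insert_before(71)): list=[71, 3, 9, 1, 4, 7, 6, 2] cursor@3
After 2 (next): list=[71, 3, 9, 1, 4, 7, 6, 2] cursor@9
After 3 (delete_current): list=[71, 3, 1, 4, 7, 6, 2] cursor@1
After 4 (insert_after(26)): list=[71, 3, 1, 26, 4, 7, 6, 2] cursor@1
After 5 (insert_after(64)): list=[71, 3, 1, 64, 26, 4, 7, 6, 2] cursor@1
After 6 (insert_after(83)): list=[71, 3, 1, 83, 64, 26, 4, 7, 6, 2] cursor@1

Answer: 71 3 1 83 64 26 4 7 6 2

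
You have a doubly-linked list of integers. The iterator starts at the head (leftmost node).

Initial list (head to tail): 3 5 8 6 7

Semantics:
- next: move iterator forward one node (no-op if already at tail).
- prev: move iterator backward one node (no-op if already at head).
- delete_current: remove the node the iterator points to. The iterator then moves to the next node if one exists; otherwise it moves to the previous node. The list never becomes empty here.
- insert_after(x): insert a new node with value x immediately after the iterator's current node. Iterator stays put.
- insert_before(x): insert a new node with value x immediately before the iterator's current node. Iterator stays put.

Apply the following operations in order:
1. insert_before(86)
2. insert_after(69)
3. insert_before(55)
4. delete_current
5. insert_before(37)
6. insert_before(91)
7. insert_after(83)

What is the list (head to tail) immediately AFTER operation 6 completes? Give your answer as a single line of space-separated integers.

After 1 (insert_before(86)): list=[86, 3, 5, 8, 6, 7] cursor@3
After 2 (insert_after(69)): list=[86, 3, 69, 5, 8, 6, 7] cursor@3
After 3 (insert_before(55)): list=[86, 55, 3, 69, 5, 8, 6, 7] cursor@3
After 4 (delete_current): list=[86, 55, 69, 5, 8, 6, 7] cursor@69
After 5 (insert_before(37)): list=[86, 55, 37, 69, 5, 8, 6, 7] cursor@69
After 6 (insert_before(91)): list=[86, 55, 37, 91, 69, 5, 8, 6, 7] cursor@69

Answer: 86 55 37 91 69 5 8 6 7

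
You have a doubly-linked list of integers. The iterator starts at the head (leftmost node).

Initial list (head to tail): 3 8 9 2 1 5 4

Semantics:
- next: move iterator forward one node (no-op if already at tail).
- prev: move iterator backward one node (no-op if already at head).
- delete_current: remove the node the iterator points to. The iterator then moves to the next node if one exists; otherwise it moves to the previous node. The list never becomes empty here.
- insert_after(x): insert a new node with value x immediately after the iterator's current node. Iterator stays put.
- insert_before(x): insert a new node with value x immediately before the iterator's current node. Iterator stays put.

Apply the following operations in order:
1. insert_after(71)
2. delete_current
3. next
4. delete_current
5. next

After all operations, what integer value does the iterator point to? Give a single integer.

Answer: 2

Derivation:
After 1 (insert_after(71)): list=[3, 71, 8, 9, 2, 1, 5, 4] cursor@3
After 2 (delete_current): list=[71, 8, 9, 2, 1, 5, 4] cursor@71
After 3 (next): list=[71, 8, 9, 2, 1, 5, 4] cursor@8
After 4 (delete_current): list=[71, 9, 2, 1, 5, 4] cursor@9
After 5 (next): list=[71, 9, 2, 1, 5, 4] cursor@2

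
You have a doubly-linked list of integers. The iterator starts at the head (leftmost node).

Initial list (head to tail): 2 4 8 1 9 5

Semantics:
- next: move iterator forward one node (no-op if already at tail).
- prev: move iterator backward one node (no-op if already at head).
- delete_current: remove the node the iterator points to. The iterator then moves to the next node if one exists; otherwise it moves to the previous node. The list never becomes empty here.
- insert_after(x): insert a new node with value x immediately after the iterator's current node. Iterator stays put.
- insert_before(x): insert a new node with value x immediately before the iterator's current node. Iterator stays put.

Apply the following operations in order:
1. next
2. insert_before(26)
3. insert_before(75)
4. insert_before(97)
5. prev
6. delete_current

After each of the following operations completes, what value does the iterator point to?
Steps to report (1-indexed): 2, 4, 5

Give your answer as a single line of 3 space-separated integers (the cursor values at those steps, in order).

After 1 (next): list=[2, 4, 8, 1, 9, 5] cursor@4
After 2 (insert_before(26)): list=[2, 26, 4, 8, 1, 9, 5] cursor@4
After 3 (insert_before(75)): list=[2, 26, 75, 4, 8, 1, 9, 5] cursor@4
After 4 (insert_before(97)): list=[2, 26, 75, 97, 4, 8, 1, 9, 5] cursor@4
After 5 (prev): list=[2, 26, 75, 97, 4, 8, 1, 9, 5] cursor@97
After 6 (delete_current): list=[2, 26, 75, 4, 8, 1, 9, 5] cursor@4

Answer: 4 4 97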